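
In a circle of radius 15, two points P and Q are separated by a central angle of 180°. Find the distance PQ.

Chord length = 2r sin(θ/2)
= 2 × 15 × sin(180°/2)
= 2 × 15 × sin(90°)
= 30

30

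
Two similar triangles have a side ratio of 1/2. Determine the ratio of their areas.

Area scales with the square of linear dimensions. If every length is multiplied by 1/2, then the area is multiplied by (1/2)^2 = 1/4.
The area ratio is 1:4.

1:4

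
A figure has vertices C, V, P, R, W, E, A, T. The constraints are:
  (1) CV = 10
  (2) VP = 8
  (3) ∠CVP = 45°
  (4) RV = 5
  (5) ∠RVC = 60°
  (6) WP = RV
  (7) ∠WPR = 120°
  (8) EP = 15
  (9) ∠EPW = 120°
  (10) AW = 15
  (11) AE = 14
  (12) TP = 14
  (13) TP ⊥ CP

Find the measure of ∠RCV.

Step 1: By the law of cosines on triangle CVR: CR² = 10² + 5² − 2·10·5·cos(60°) = 75, so CR = 5·√3.
Step 2: By the inverse law of cosines on triangle RCV: cos(∠RCV) = ((5·√3)² + 10² − 5²) / (2·5·√3·10) = 150/173.21 = 0.866, so ∠RCV = 30°.

Therefore, the measure of angle ∠RCV = 30°.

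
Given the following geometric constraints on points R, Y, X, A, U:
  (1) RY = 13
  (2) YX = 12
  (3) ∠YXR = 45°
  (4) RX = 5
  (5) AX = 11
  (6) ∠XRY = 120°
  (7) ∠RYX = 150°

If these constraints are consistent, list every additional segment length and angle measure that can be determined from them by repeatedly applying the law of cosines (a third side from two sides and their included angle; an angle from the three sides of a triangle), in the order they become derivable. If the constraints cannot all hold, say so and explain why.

These constraints are not satisfiable: (3), (6) and (7) are the three interior angles of triangle YXR, which must sum to 180°, but 45° + 120° + 150° = 315°. No planar figure meets all of them, so nothing further can be derived.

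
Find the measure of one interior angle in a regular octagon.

Each interior angle of a regular n-gon is (n - 2) * 180 / n.
For n = 8: (8 - 2) * 180 / 8 = 1080/8 = 135 degrees.

135 degrees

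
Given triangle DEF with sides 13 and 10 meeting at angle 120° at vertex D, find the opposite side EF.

Law of cosines: EF^2 = 13^2 + 10^2 - 2(13)(10)cos(120°) = 399, so EF = sqrt(399).

sqrt(399)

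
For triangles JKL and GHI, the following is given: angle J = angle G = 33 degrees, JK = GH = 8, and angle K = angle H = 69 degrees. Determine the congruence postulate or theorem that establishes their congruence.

The given information matches ASA: Two pairs of corresponding angles and the included side are equal (Angle-Side-Angle).

ASA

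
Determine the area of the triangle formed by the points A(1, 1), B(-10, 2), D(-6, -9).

Shoelace: Area = (1/2)|1(2--9) + -10(-9-1) + -6(1-2)| = (1/2)(117) = 117/2

117/2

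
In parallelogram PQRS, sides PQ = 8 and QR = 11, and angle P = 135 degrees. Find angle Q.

Opposite sides of a parallelogram are parallel, so consecutive angles form co-interior angles on a transversal.
Co-interior angles sum to 180°, giving angle Q = 180 - 135 = 45 degrees.

45 degrees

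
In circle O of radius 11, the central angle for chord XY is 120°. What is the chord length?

Chord = 2(11) sin(60°) = 11*sqrt(3)

11*sqrt(3)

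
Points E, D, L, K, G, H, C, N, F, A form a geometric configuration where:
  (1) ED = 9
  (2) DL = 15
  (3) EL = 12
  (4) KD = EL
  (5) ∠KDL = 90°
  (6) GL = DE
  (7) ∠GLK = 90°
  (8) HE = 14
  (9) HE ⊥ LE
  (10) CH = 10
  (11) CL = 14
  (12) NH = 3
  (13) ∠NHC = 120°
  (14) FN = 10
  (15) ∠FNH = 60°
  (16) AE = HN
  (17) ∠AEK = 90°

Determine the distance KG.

From the given relations: KD = EL = 12; GL = DE = 9.
Step 1: By the law of cosines on triangle LDK: LK² = 15² + 12² − 2·15·12·cos(90°) = 369, so LK = 3·√41.
Step 2: By the law of cosines on triangle KLG: KG² = (3·√41)² + 9² − 2·3·√41·9·cos(90°) = 450, so KG = 15·√2.

Therefore, the length of KG = 15·√2.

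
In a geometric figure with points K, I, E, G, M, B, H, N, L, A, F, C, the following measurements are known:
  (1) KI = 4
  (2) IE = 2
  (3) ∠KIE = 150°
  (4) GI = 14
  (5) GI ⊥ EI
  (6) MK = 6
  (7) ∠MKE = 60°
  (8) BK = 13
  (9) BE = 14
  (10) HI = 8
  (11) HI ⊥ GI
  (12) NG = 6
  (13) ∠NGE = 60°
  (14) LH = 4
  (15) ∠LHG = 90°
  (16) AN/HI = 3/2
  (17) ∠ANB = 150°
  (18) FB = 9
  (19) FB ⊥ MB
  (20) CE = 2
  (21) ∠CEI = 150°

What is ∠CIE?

Step 1: By the law of cosines on triangle IEC: IC² = 2² + 2² − 2·2·2·cos(150°) = 14.93, so IC ≈ 3.86.
Step 2: By the inverse law of cosines on triangle CIE: cos(∠CIE) = (3.86² + 2² − 2²) / (2·3.86·2) = 14.93/15.45 = 0.9659, so ∠CIE = 15°.

Therefore, the measure of angle ∠CIE = 15°.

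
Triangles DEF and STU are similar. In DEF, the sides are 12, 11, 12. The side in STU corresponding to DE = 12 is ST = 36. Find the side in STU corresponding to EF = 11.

Similar triangles have proportional sides. Setting up the proportion:
ST / DE = TU / EF
36 / 12 = TU / 11
TU = 11 * 36 / 12 = 33.

33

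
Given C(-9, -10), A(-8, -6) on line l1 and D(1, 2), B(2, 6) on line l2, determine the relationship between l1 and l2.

Slope of line 1: m1 = (-6 - -10)/(-8 - -9) = 4/1 = 4
Slope of line 2: m2 = (6 - 2)/(2 - 1) = 4/1 = 4
Since m1 = m2 = 4, the lines are parallel.

Parallel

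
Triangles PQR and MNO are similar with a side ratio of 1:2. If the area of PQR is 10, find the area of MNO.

The ratio of areas of similar triangles = (side ratio)^2.
Side ratio = 1:2, so area ratio = 1:4.
Area of MNO / Area of PQR = 4/1
Area of MNO = 10 * 4/1 = 40

40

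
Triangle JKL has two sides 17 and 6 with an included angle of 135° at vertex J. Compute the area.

Area = (1/2)(17)(6) sin(135°) = (1/2)(17)(6)(sqrt(2)/2) = 51*sqrt(2)/2

51*sqrt(2)/2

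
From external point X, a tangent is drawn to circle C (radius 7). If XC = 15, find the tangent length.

The tangent, radius, and line from the external point to the center form a right triangle.
The right angle is where the tangent meets the radius.
By the Pythagorean theorem: tangent² + 7² = 15²
tangent² = 225 - 49 = 176
tangent = 4*sqrt(11)

4*sqrt(11)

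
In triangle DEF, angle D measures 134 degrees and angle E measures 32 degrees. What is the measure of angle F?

Let angle F = x. Then 134 + 32 + x = 180.
x = 180 - 166 = 14 degrees.

14 degrees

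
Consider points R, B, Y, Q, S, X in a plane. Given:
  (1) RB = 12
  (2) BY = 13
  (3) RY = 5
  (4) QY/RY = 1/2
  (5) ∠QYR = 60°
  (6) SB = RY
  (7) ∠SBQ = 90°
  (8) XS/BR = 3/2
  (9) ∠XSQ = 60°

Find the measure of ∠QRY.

From the given relations: QY = 1/2·RY = 1/2·5 ≈ 2.5.
Step 1: By the law of cosines on triangle RYQ: RQ² = 5² + 2.5² − 2·5·2.5·cos(60°) = 18.75, so RQ = 5/2·√3.
Step 2: By the inverse law of cosines on triangle QRY: cos(∠QRY) = ((5/2·√3)² + 5² − 2.5²) / (2·5/2·√3·5) = 37.5/43.3 = 0.866, so ∠QRY = 30°.

Therefore, the measure of angle ∠QRY = 30°.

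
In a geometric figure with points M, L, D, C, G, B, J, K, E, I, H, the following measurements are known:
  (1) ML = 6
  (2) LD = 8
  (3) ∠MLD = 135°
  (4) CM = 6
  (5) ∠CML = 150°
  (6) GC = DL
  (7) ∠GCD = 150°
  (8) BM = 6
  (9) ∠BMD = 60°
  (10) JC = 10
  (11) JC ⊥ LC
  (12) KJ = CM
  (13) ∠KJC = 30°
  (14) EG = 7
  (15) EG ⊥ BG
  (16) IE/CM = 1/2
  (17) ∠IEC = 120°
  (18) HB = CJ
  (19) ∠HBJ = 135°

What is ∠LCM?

Step 1: By the law of cosines on triangle CML: CL² = 6² + 6² − 2·6·6·cos(150°) = 134.35, so CL ≈ 11.59.
Step 2: By the inverse law of cosines on triangle LCM: cos(∠LCM) = (11.59² + 6² − 6²) / (2·11.59·6) = 134.35/139.09 = 0.9659, so ∠LCM = 15°.

Therefore, the measure of angle ∠LCM = 15°.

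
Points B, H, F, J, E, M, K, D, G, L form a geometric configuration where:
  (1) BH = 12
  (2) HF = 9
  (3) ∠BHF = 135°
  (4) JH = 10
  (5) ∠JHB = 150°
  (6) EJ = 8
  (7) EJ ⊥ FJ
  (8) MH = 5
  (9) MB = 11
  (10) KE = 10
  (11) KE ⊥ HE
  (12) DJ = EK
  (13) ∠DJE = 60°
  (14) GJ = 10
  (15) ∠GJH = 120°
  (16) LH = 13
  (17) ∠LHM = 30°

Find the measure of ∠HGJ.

Step 1: By the law of cosines on triangle GJH: GH² = 10² + 10² − 2·10·10·cos(120°) = 300, so GH = 10·√3.
Step 2: By the inverse law of cosines on triangle HGJ: cos(∠HGJ) = ((10·√3)² + 10² − 10²) / (2·10·√3·10) = 300/346.41 = 0.866, so ∠HGJ = 30°.

Therefore, the measure of angle ∠HGJ = 30°.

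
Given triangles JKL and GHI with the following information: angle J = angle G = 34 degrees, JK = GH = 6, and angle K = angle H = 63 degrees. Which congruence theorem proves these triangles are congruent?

Consider the given information: angle J = angle G = 34 degrees, JK = GH = 6, and angle K = angle H = 63 degrees
This is not SAS or HL: SAS requires two sides and the included angle between them. HL only applies to right triangles with matching hypotenuse and leg.
The correct criterion is ASA. Two pairs of corresponding angles and the included side are equal (Angle-Side-Angle).

ASA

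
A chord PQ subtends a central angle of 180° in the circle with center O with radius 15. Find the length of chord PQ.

Chord length = 2r sin(θ/2)
= 2 × 15 × sin(180°/2)
= 2 × 15 × sin(90°)
= 30

30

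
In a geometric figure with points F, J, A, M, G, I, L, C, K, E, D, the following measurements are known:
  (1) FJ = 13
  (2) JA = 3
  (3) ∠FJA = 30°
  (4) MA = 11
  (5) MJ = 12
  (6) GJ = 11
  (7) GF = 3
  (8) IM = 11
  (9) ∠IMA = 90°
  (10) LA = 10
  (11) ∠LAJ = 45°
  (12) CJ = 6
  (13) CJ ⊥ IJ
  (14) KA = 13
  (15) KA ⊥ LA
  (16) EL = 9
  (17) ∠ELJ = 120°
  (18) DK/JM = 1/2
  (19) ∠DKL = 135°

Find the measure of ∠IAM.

Step 1: By the law of cosines on triangle AMI: AI² = 11² + 11² − 2·11·11·cos(90°) = 242, so AI = 11·√2.
Step 2: By the inverse law of cosines on triangle IAM: cos(∠IAM) = ((11·√2)² + 11² − 11²) / (2·11·√2·11) = 242/342.24 = 0.7071, so ∠IAM = 45°.

Therefore, the measure of angle ∠IAM = 45°.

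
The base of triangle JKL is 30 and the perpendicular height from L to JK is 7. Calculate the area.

Area = (1/2) * base * height
Area = (1/2) * 30 * 7
Area = 105

105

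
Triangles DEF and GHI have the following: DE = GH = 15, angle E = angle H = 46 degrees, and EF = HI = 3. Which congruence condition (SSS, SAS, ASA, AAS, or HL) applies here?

Consider the given information: DE = GH = 15, angle E = angle H = 46 degrees, and EF = HI = 3
This is not SSS or AAS: SSS requires all three pairs of sides, but we don't have that. AAS requires two angles and a non-included side.
The correct criterion is SAS. Two pairs of corresponding sides and the included angle are equal (Side-Angle-Side).

SAS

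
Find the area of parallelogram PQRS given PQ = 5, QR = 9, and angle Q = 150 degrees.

The area of a parallelogram equals the product of two adjacent sides times the sine of the included angle.
This is because the height equals 9 * sin(150°) = 9/2.
Area = 5 * 9/2 = 45/2

45/2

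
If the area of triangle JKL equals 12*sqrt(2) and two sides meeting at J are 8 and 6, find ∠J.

From the SAS area formula Area = (1/2)ab sin(C), rearranging gives sin(C) = 2*Area/(ab).
sin(C) = 2 * 12*sqrt(2) / (48) = sqrt(2)/2.
Therefore C = arcsin(sqrt(2)/2) = 45°.
Since sin(180° - C) = sin(C), the obtuse angle 135° gives the same area, so C = 45° or C = 135°.

45° or 135°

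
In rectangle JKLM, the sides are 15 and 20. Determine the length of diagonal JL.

d = sqrt(15^2 + 20^2) = sqrt(625) = 25

25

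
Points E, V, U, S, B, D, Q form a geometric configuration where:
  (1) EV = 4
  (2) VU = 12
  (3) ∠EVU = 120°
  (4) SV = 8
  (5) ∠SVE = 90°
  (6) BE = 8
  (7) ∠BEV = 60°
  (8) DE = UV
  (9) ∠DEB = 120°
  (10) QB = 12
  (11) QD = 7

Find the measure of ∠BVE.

Step 1: By the law of cosines on triangle VEB: VB² = 4² + 8² − 2·4·8·cos(60°) = 48, so VB = 4·√3.
Step 2: By the inverse law of cosines on triangle BVE: cos(∠BVE) = ((4·√3)² + 4² − 8²) / (2·4·√3·4) = 0/55.43 = 0, so ∠BVE = 90°.

Therefore, the measure of angle ∠BVE = 90°.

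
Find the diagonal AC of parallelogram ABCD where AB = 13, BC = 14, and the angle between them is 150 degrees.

Law of cosines: d^2 = 13^2 + 14^2 - 2(13)(14)cos(150°) = 182*sqrt(3) + 365, so d = sqrt(182*sqrt(3) + 365).

sqrt(182*sqrt(3) + 365)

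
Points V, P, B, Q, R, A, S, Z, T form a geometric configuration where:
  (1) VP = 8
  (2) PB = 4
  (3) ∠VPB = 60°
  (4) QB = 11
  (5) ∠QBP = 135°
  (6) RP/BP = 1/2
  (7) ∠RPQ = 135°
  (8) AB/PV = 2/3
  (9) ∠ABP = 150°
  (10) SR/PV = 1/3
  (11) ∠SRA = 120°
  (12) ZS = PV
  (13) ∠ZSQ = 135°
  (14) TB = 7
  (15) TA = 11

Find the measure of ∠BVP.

Step 1: By the law of cosines on triangle VPB: VB² = 8² + 4² − 2·8·4·cos(60°) = 48, so VB = 4·√3.
Step 2: By the inverse law of cosines on triangle BVP: cos(∠BVP) = ((4·√3)² + 8² − 4²) / (2·4·√3·8) = 96/110.85 = 0.866, so ∠BVP = 30°.

Therefore, the measure of angle ∠BVP = 30°.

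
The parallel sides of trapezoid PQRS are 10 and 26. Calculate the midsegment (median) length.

The midsegment (median) of a trapezoid connects the midpoints of the non-parallel sides.
Its length is the average of the two bases: (10 + 26) / 2 = 18.

18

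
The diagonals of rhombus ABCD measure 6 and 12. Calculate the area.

The diagonals of a rhombus divide it into four right triangles.
Each triangle has legs 6/ 2 = 3 and 12/2 = 6, so each has area (1/2)*3*6 = 9.
Four such triangles give total area = (d1 * d2) / 2 = 36.

36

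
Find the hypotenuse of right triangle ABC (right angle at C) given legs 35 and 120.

By the Pythagorean theorem: AB^2 = AC^2 + BC^2
AB^2 = 35^2 + 120^2 = 1225 + 14400 = 15625
AB = sqrt(15625) = 125

125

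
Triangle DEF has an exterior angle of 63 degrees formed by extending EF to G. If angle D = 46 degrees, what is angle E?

angle E = 63 - 46 = 17 degrees (exterior angle theorem).

17 degrees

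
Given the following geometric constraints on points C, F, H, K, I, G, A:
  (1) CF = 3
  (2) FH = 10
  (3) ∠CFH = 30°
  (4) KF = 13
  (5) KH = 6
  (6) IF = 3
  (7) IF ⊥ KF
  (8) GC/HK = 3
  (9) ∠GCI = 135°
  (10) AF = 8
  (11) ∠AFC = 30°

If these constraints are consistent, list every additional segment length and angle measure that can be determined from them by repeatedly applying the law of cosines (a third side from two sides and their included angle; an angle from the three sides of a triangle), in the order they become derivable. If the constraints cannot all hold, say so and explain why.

The constraints are consistent. Derivable facts, in order:
After 1 step:
- CA ≈ 5.61
- CH ≈ 7.55
- KI = √178
- ∠FHK = 105.96°
- ∠FKH = 47.7°
- ∠HFK = 26.34°
After 2 steps:
- ∠ACF = 134.48°
- ∠CAF = 15.52°
- ∠CHF = 11.46°
- ∠FCH = 138.54°
- ∠FIK = 77.01°
- ∠FKI = 12.99°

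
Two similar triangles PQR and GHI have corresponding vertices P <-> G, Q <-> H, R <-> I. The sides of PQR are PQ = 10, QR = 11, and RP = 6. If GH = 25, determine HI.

Since the triangles are similar, the ratio of corresponding sides is constant.
Scale factor k = GH / PQ = 25 / 10 = 5/2
HI = k * QR = 5/2 * 11 = 55/2

55/2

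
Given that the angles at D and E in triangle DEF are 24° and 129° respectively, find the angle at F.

Let angle F = x. Then 24 + 129 + x = 180.
x = 180 - 153 = 27 degrees.

27 degrees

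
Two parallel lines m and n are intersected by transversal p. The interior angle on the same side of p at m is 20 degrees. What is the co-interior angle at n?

Co-interior angles sum to 180: 180 - 20 = 160 degrees.

160 degrees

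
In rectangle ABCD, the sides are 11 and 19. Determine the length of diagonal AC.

A rectangle's diagonal splits it into two right triangles, with the diagonal as the hypotenuse.
By the Pythagorean theorem, d^2 = 11^2 + 19^2 = 482.
Therefore d = sqrt(482).

sqrt(482)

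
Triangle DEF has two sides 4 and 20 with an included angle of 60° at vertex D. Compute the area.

When two sides and the included angle are known, the area formula is (1/2)ab sin(C).
The height from one side to the opposite vertex is 20 sin(60°) = 10*sqrt(3).
Area = (1/2) * 4 * 10*sqrt(3) = 20*sqrt(3).

20*sqrt(3)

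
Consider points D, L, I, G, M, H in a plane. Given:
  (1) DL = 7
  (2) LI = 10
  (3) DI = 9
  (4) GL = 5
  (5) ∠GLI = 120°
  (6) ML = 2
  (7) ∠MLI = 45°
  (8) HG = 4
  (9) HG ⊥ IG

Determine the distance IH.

Step 1: By the law of cosines on triangle GLI: GI² = 5² + 10² − 2·5·10·cos(120°) = 175, so GI = 5·√7.
Step 2: By the law of cosines on triangle IGH: IH² = (5·√7)² + 4² − 2·5·√7·4·cos(90°) = 191, so IH = √191.

Therefore, the length of IH = √191.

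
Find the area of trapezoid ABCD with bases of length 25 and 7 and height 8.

Area of a trapezoid = (base1 + base2) * height / 2
Area = (25 + 7) * 8 / 2
Area = 32 * 8 / 2
Area = 256 / 2
Area = 128

128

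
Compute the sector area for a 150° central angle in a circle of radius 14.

The full circle has area πr² = π(14)² = 196*pi.
The sector covers 150° out of 360°, a fraction of 5/12.
Sector area = 196*pi × 5/12 = 245*pi/3.

245*pi/3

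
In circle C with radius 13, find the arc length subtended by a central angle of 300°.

Arc length = 2π(13)(5/6) = 65*pi/3

65*pi/3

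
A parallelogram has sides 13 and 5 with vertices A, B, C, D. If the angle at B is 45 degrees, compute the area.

Area = 13 * 5 * sin(45°) = 65 * sqrt(2)/2 = 65*sqrt(2)/2

65*sqrt(2)/2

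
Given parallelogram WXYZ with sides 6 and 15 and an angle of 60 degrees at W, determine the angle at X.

Consecutive angles are supplementary: angle X = 180 - 60 = 120 degrees.

120 degrees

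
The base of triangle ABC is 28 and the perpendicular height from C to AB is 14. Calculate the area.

A triangle's area is half the area of a rectangle with the same base and height.
Area = (1/2) * 28 * 14 = 196.

196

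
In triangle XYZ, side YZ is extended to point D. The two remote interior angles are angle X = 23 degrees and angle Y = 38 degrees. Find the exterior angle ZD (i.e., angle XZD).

The interior angle at Z is 180 - 23 - 38 = 119 degrees.
The exterior angle and interior angle at Z are supplementary:
Exterior angle = 180 - 119 = 61 degrees.

61 degrees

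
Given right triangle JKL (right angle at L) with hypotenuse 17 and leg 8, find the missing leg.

KL = sqrt(17^2 - 8^2) = sqrt(225) = 15

15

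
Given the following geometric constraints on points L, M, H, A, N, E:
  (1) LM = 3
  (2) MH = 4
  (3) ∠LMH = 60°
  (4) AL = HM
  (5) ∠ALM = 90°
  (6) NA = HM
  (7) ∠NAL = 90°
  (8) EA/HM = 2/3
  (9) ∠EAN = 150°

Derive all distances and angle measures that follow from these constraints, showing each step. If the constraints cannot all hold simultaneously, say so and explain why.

The constraints are consistent.

From the given relations:
  AL = HM = 4
  NA = HM = 4
  EA = 2/3·HM = 2/3·4 ≈ 2.67

Step 1: From LM = 3, MH = 4, and ∠LMH = 60°, by the law of cosines:
  LH² = LM² + MH² - 2·LM·MH·cos(60°) = 9 + 16 - 12 = 13
  LH = √13

Step 2: From LA = 4, AN = 4, and ∠LAN = 90°, by the law of cosines:
  LN² = LA² + AN² - 2·LA·AN·cos(90°) = 16 + 16 - 0 = 32
  LN = 4·√2

Step 3: From ML = 3, LA = 4, and ∠MLA = 90°, by the law of cosines:
  MA² = ML² + LA² - 2·ML·LA·cos(90°) = 9 + 16 - 0 = 25
  MA = 5

Step 4: From NA = 4, AE = 2.67, and ∠NAE = 150°, by the law of cosines:
  NE² = NA² + AE² - 2·NA·AE·cos(150°) = 16 + 7.111 + 18.48 = 41.59
  NE ≈ 6.45

Step 5: From LA = 4, LN = 4·√2, AN = 4, by the inverse law of cosines:
  cos(∠ALN) = (LA² + LN² - AN²) / (2·LA·LN)
  ∠ALN = 45°

Step 6: From LH = √13, LM = 3, HM = 4, by the inverse law of cosines:
  cos(∠HLM) = (LH² + LM² - HM²) / (2·LH·LM)
  ∠HLM = 73.9°

Step 7: From MA = 5, ML = 3, AL = 4, by the inverse law of cosines:
  cos(∠AML) = (MA² + ML² - AL²) / (2·MA·ML)
  ∠AML = 53.13°

Step 8: From HL = √13, HM = 4, LM = 3, by the inverse law of cosines:
  cos(∠LHM) = (HL² + HM² - LM²) / (2·HL·HM)
  ∠LHM = 46.1°

Step 9: From AL = 4, AM = 5, LM = 3, by the inverse law of cosines:
  cos(∠LAM) = (AL² + AM² - LM²) / (2·AL·AM)
  ∠LAM = 36.87°

Step 10: From NA = 4, NE = 6.45, AE = 2.67, by the inverse law of cosines:
  cos(∠ANE) = (NA² + NE² - AE²) / (2·NA·NE)
  ∠ANE = 11.93°

Step 11: From NA = 4, NL = 4·√2, AL = 4, by the inverse law of cosines:
  cos(∠ANL) = (NA² + NL² - AL²) / (2·NA·NL)
  ∠ANL = 45°

Step 12: From EA = 2.67, EN = 6.45, AN = 4, by the inverse law of cosines:
  cos(∠AEN) = (EA² + EN² - AN²) / (2·EA·EN)
  ∠AEN = 18.07°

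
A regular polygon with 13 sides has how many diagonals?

Total line segments between 13 vertices = C(13,2) = 78.
Subtract the 13 sides: 78 - 13 = 65 diagonals.

65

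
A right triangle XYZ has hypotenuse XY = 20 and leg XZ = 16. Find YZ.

By the Pythagorean theorem: YZ^2 = XY^2 - XZ^2
YZ^2 = 20^2 - 16^2 = 400 - 256 = 144
YZ = sqrt(144) = 12

12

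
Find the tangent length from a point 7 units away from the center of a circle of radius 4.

The tangent, radius, and line from the external point to the center form a right triangle.
The right angle is where the tangent meets the radius.
By the Pythagorean theorem: tangent² + 4² = 7²
tangent² = 49 - 16 = 33
tangent = sqrt(33)

sqrt(33)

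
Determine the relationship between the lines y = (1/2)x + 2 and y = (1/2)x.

Slope of line 1: m1 = 1/2
Slope of line 2: m2 = 1/2
m1 = m2, so the lines are parallel.

Parallel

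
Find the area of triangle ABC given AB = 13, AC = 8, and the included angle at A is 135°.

Area = (1/2) * AB * AC * sin(A)
Area = (1/2) * 13 * 8 * sin(135°)
Area = (1/2) * 13 * 8 * sqrt(2)/2
Area = 26*sqrt(2)

26*sqrt(2)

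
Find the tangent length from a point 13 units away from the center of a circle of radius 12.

Let T be the point of tangency. Then OT ⊥ MT (radius ⊥ tangent).
In right triangle OTM: OM² = OT² + MT²
13² = 12² + MT²
MT² = 25, MT = 5

5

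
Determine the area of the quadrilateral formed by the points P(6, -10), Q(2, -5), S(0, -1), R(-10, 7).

The Shoelace formula works by pairing each vertex with the next (cycling back to the first).
For each pair, compute x_i*y_(i+1) - x_(i+1)*y_i:
  (6*-5 - 2*-10) = -10
  (2*-1 - 0*-5) = -2
  (0*7 - -10*-1) = -10
  (-10*-10 - 6*7) = 58
Taking half the absolute value of the total: Area = (1/2)(36) = 18.

18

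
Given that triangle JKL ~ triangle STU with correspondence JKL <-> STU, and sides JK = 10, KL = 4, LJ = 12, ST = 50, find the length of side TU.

k = 50/10 = 5. TU = 5 * 4 = 20.

20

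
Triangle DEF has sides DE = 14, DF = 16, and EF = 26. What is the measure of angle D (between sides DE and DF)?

When all three sides of a triangle are known, the law of cosines can be rearranged to find any angle.
cos(C) = (a² + b² - c²) / (2ab) gives cos(D) = -1/2.
Taking the inverse cosine: D = 120°.

120°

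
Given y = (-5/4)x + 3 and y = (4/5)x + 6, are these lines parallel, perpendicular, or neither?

Slope of line 1: m1 = -5/4
Slope of line 2: m2 = 4/5
m1 * m2 = -1, so perpendicular.

Perpendicular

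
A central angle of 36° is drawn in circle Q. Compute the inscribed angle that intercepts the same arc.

Inscribed angle = 36° / 2 = 18° (inscribed angle theorem).

18°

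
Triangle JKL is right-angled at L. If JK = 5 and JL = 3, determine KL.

By the Pythagorean theorem: KL^2 = JK^2 - JL^2
KL^2 = 5^2 - 3^2 = 25 - 9 = 16
KL = sqrt(16) = 4

4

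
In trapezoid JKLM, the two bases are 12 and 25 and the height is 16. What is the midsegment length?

The midsegment (median) of a trapezoid connects the midpoints of the non-parallel sides.
Its length is the average of the two bases: (12 + 25) / 2 = 37/2.

37/2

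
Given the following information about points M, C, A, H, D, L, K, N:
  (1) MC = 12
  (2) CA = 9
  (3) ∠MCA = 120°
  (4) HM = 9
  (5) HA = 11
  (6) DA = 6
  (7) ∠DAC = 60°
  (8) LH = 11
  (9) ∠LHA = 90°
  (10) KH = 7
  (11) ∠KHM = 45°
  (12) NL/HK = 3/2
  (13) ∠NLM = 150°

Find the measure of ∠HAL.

Step 1: By the law of cosines on triangle AHL: AL² = 11² + 11² − 2·11·11·cos(90°) = 242, so AL = 11·√2.
Step 2: By the inverse law of cosines on triangle HAL: cos(∠HAL) = (11² + (11·√2)² − 11²) / (2·11·11·√2) = 242/342.24 = 0.7071, so ∠HAL = 45°.

Therefore, the measure of angle ∠HAL = 45°.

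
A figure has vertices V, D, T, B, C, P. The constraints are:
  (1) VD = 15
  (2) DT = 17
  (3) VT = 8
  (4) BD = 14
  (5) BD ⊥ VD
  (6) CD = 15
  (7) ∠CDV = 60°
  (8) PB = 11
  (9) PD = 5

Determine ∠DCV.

Step 1: By the law of cosines on triangle CDV: CV² = 15² + 15² − 2·15·15·cos(60°) = 225, so CV = 15.
Step 2: By the inverse law of cosines on triangle DCV: cos(∠DCV) = (15² + 15² − 15²) / (2·15·15) = 225/450 = 0.5, so ∠DCV = 60°.

Therefore, the measure of angle ∠DCV = 60°.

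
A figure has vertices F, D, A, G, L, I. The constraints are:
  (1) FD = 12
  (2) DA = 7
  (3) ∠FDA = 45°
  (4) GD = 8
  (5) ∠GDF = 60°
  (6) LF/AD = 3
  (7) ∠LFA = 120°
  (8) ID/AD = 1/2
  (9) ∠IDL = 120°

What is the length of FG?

Step 1: By the law of cosines on triangle FDG: FG² = 12² + 8² − 2·12·8·cos(60°) = 112, so FG = 4·√7.

Therefore, the length of FG = 4·√7.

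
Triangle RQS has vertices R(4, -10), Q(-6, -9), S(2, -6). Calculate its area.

Shoelace: Area = (1/2)|4(-9--6) + -6(-6--10) + 2(-10--9)| = (1/2)(38) = 19

19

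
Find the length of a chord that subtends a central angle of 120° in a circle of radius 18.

Chord length = 2r sin(θ/2)
= 2 × 18 × sin(120°/2)
= 2 × 18 × sin(60°)
= 18*sqrt(3)

18*sqrt(3)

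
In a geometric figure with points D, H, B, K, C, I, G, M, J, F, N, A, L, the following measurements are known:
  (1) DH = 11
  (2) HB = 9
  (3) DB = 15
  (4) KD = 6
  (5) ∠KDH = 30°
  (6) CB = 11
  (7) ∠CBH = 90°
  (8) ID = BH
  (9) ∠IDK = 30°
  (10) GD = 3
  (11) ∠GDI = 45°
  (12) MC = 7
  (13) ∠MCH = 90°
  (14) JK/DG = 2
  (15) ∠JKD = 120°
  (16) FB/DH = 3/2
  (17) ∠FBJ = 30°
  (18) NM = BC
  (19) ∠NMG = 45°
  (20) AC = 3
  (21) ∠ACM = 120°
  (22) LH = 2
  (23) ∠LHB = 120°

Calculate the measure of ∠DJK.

From the given relations: JK = 2·DG = 2·3 = 6.
Step 1: By the law of cosines on triangle JKD: JD² = 6² + 6² − 2·6·6·cos(120°) = 108, so JD = 6·√3.
Step 2: By the inverse law of cosines on triangle DJK: cos(∠DJK) = ((6·√3)² + 6² − 6²) / (2·6·√3·6) = 108/124.71 = 0.866, so ∠DJK = 30°.

Therefore, the measure of angle ∠DJK = 30°.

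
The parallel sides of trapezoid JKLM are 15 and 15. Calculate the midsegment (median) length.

The midsegment (median) of a trapezoid connects the midpoints of the non-parallel sides.
Its length is the average of the two bases: (15 + 15) / 2 = 15.

15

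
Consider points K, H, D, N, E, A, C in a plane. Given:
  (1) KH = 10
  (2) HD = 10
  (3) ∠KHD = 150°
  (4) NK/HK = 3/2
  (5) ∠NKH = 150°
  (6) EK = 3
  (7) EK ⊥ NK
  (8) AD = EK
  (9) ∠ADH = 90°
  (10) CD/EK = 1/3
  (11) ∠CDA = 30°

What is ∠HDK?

Step 1: By the law of cosines on triangle DHK: DK² = 10² + 10² − 2·10·10·cos(150°) = 373.21, so DK ≈ 19.32.
Step 2: By the inverse law of cosines on triangle HDK: cos(∠HDK) = (10² + 19.32² − 10²) / (2·10·19.32) = 373.21/386.37 = 0.9659, so ∠HDK = 15°.

Therefore, the measure of angle ∠HDK = 15°.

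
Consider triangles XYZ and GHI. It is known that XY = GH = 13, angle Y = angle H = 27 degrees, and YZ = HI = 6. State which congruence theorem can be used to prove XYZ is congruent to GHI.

The given information matches SAS: Two pairs of corresponding sides and the included angle are equal (Side-Angle-Side).

SAS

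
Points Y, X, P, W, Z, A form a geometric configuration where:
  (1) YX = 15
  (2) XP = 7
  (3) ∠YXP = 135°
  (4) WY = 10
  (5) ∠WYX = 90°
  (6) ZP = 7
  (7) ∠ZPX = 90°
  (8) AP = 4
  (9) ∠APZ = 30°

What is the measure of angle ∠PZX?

Step 1: By the law of cosines on triangle ZPX: ZX² = 7² + 7² − 2·7·7·cos(90°) = 98, so ZX = 7·√2.
Step 2: By the inverse law of cosines on triangle PZX: cos(∠PZX) = (7² + (7·√2)² − 7²) / (2·7·7·√2) = 98/138.59 = 0.7071, so ∠PZX = 45°.

Therefore, the measure of angle ∠PZX = 45°.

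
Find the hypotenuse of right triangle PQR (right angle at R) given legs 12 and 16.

In a right triangle, the square of the hypotenuse equals the sum of the squares of the two legs.
The legs are 12 and 16, so the hypotenuse = sqrt(144 + 256) = sqrt(400) = 20.

20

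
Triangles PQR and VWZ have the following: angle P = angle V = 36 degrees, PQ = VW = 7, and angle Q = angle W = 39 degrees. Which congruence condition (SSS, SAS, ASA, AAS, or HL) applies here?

The given information matches ASA: Two pairs of corresponding angles and the included side are equal (Angle-Side-Angle).

ASA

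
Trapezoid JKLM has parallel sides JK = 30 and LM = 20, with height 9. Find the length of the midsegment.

midsegment = (30 + 20) / 2 = 50 / 2 = 25

25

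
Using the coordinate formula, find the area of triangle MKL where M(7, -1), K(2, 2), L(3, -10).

The Shoelace formula computes the area from vertex coordinates by summing cross products.
For vertices (7,-1), (2,2), (3,-10):
Signed sum = 7*2 - 2*-1 + 2*-10 - 3*2 + 3*-1 - 7*-10
= 16 + -26 + 67 = 57
Area = (1/2)|57| = 57/2.

57/2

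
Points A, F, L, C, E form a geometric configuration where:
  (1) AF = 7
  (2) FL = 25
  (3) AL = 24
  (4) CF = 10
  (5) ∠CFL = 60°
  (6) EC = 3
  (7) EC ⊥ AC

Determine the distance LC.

Step 1: By the law of cosines on triangle LFC: LC² = 25² + 10² − 2·25·10·cos(60°) = 475, so LC = 5·√19.

Therefore, the length of LC = 5·√19.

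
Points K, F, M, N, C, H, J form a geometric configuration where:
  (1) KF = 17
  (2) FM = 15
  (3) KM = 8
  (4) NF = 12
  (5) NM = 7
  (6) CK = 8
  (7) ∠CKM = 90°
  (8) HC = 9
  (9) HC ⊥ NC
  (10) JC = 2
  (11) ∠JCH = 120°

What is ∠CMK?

Step 1: By the law of cosines on triangle MKC: MC² = 8² + 8² − 2·8·8·cos(90°) = 128, so MC = 8·√2.
Step 2: By the inverse law of cosines on triangle CMK: cos(∠CMK) = ((8·√2)² + 8² − 8²) / (2·8·√2·8) = 128/181.02 = 0.7071, so ∠CMK = 45°.

Therefore, the measure of angle ∠CMK = 45°.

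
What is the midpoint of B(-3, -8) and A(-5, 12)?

The midpoint is the average of the coordinates:
x: (-3 + -5)/2 = -4
y: (-8 + 12)/2 = 2
Midpoint = (-4, 2)

(-4, 2)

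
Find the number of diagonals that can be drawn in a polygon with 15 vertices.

The number of diagonals in an n-gon is n(n - 3)/2.
For n = 15: 15(15 - 3)/2 = 15 × 12 / 2 = 90.

90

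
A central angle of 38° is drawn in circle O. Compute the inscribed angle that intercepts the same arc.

By the inscribed angle theorem, the inscribed angle is half the central angle.
Inscribed angle = 38° / 2 = 19°

19°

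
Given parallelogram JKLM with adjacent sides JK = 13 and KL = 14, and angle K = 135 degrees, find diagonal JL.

The diagonal of a parallelogram can be found by treating two adjacent sides and the diagonal as a triangle.
Applying the law of cosines with sides 13, 14 and included angle 135°:
d^2 = 169 + 196 - 364*cos(135°) = 182*sqrt(2) + 365
d = sqrt(182*sqrt(2) + 365)

sqrt(182*sqrt(2) + 365)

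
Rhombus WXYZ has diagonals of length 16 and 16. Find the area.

Area = (16 * 16) / 2 = 256 / 2 = 128

128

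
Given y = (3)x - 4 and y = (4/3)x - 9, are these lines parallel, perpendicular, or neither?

Slope of line 1: m1 = 3
Slope of line 2: m2 = 4/3
m1 != m2 (3 != 4/3), so not parallel.
m1 * m2 = (3) * (4/3) = 4 != -1, so not perpendicular.
The lines are neither parallel nor perpendicular.

Neither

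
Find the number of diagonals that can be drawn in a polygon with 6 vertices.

The number of diagonals in an n-gon is n(n - 3)/2.
For n = 6: 6(6 - 3)/2 = 6 × 3 / 2 = 9.

9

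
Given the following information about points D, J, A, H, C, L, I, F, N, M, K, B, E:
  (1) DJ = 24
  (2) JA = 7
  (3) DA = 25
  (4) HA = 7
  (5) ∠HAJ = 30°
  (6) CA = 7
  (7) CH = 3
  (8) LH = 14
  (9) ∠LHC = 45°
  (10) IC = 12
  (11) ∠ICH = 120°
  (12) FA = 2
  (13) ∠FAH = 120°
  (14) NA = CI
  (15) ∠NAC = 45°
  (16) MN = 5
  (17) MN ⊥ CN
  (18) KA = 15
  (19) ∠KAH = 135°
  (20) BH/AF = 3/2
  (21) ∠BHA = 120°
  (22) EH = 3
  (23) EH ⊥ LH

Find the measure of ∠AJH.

Step 1: By the law of cosines on triangle JAH: JH² = 7² + 7² − 2·7·7·cos(30°) = 13.13, so JH ≈ 3.62.
Step 2: By the inverse law of cosines on triangle AJH: cos(∠AJH) = (7² + 3.62² − 7²) / (2·7·3.62) = 13.13/50.73 = 0.2588, so ∠AJH = 75°.

Therefore, the measure of angle ∠AJH = 75°.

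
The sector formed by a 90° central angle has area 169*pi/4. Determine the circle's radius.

The sector covers 90°/360° = 1/4 of the full circle.
Full circle area = 169*pi/4 / 1/4 = 169*pi.
Since full area = πr², we get r² = 169*pi/π = 169, so r = 13.

13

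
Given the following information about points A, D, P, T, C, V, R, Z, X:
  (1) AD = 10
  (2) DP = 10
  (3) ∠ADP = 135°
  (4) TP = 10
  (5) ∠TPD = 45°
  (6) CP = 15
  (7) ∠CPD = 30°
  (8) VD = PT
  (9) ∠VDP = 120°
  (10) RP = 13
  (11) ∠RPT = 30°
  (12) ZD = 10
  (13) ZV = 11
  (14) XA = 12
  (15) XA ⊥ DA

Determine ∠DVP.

From the given relations: VD = PT = 10.
Step 1: By the law of cosines on triangle VDP: VP² = 10² + 10² − 2·10·10·cos(120°) = 300, so VP = 10·√3.
Step 2: By the inverse law of cosines on triangle DVP: cos(∠DVP) = (10² + (10·√3)² − 10²) / (2·10·10·√3) = 300/346.41 = 0.866, so ∠DVP = 30°.

Therefore, the measure of angle ∠DVP = 30°.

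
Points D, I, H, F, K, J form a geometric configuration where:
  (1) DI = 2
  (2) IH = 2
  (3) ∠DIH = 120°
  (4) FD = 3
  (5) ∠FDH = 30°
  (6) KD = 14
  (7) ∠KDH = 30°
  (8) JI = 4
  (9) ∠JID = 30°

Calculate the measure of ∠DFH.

Step 1: By the law of cosines on triangle DIH: DH² = 2² + 2² − 2·2·2·cos(120°) = 12, so DH = 2·√3.
Step 2: By the law of cosines on triangle FDH: FH² = 3² + (2·√3)² − 2·3·2·√3·cos(30°) = 3, so FH = √3.
Step 3: By the inverse law of cosines on triangle DFH: cos(∠DFH) = (3² + √3² − (2·√3)²) / (2·3·√3) = 0/10.39 = 0, so ∠DFH = 90°.

Therefore, the measure of angle ∠DFH = 90°.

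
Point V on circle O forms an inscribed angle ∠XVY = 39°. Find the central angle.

The inscribed angle theorem states that a central angle is always twice any inscribed angle that subtends the same arc.
Since the inscribed angle is 39°, the central angle = 2 × 39° = 78°.

78°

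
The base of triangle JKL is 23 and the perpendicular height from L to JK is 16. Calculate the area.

Area = (1/2)(23)(16) = 184

184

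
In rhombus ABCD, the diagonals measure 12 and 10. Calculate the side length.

In a rhombus, the diagonals bisect each other perpendicularly, creating four congruent right triangles.
Each triangle has legs 6 (half of 12) and 5 (half of 10).
The hypotenuse of each right triangle is a side of the rhombus:
side = sqrt(6^2 + 5^2) = sqrt(61)

sqrt(61)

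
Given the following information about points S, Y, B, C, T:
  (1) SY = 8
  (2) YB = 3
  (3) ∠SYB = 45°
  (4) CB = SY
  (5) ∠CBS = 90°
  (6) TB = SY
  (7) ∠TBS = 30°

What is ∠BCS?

From the given relations: CB = SY = 8.
Step 1: By the law of cosines on triangle BYS: BS² = 3² + 8² − 2·3·8·cos(45°) = 39.06, so BS ≈ 6.25.
Step 2: By the law of cosines on triangle CBS: CS² = 8² + 6.25² − 2·8·6.25·cos(90°) = 103.06, so CS ≈ 10.15.
Step 3: By the inverse law of cosines on triangle BCS: cos(∠BCS) = (8² + 10.15² − 6.25²) / (2·8·10.15) = 128/162.43 = 0.788, so ∠BCS = 38°.

Therefore, the measure of angle ∠BCS = 38°.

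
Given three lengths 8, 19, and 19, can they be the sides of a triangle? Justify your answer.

Check all three triangle inequalities:
8 + 19 = 27 > 19 ✓
8 + 19 = 27 > 19 ✓
19 + 19 = 38 > 8 ✓
All conditions hold, so these sides form a valid triangle.

Yes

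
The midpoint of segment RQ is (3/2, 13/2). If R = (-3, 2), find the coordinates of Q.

Using the midpoint formula: M = ((x1 + x2)/2, (y1 + y2)/2)
We know M = (3/2, 13/2) and R = (-3, 2)
For x: 3/2 = (-3 + x2)/2, so x2 = 2*3/2 - -3 = 6
For y: 13/2 = (2 + y2)/2, so y2 = 2*13/2 - 2 = 11
Q = (6, 11)

(6, 11)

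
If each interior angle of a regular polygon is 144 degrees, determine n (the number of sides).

Each interior angle of a regular n-gon is (n - 2) * 180 / n.
Setting this equal to 144:
(n - 2) * 180 / n = 144
Each exterior angle = 180 - 144 = 36 degrees.
Since exterior angles sum to 360: n = 360 / 36 = 10.

10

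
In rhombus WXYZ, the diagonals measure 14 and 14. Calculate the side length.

In a rhombus, the diagonals bisect each other perpendicularly, creating four congruent right triangles.
Each triangle has legs 7 (half of 14) and 7 (half of 14).
The hypotenuse of each right triangle is a side of the rhombus:
side = sqrt(7^2 + 7^2) = sqrt(98) = 7*sqrt(2)

7*sqrt(2)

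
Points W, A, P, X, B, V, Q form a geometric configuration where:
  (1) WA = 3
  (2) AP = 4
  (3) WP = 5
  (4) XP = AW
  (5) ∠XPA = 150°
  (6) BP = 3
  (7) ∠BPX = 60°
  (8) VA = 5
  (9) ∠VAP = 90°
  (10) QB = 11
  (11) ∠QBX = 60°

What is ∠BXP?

From the given relations: XP = AW = 3.
Step 1: By the law of cosines on triangle XPB: XB² = 3² + 3² − 2·3·3·cos(60°) = 9, so XB = 3.
Step 2: By the inverse law of cosines on triangle BXP: cos(∠BXP) = (3² + 3² − 3²) / (2·3·3) = 9/18 = 0.5, so ∠BXP = 60°.

Therefore, the measure of angle ∠BXP = 60°.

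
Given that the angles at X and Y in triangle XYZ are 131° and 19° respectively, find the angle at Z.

Let angle Z = x. Then 131 + 19 + x = 180.
x = 180 - 150 = 30 degrees.

30 degrees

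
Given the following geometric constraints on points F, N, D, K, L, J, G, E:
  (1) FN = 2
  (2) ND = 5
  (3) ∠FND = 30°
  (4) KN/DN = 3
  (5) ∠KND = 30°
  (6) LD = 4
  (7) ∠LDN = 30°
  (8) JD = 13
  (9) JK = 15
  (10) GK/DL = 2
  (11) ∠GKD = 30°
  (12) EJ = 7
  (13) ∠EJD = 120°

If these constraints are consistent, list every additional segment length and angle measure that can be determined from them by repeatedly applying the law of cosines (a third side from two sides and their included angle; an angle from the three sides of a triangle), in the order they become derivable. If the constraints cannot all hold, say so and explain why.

The constraints are consistent. Derivable facts, in order:
After 1 step:
- DE ≈ 17.58
- DK ≈ 10.96
- FD ≈ 3.42
- NL ≈ 2.52
After 2 steps:
- DG ≈ 5.68
- ∠DEJ = 39.83°
- ∠DFN = 132.99°
- ∠DJK = 45.39°
- ∠DKJ = 57.61°
- ∠DKN = 13.19°
- ∠DLN = 97.52°
- ∠DNL = 52.48°
- ∠EDJ = 20.17°
- ∠FDN = 17.01°
- ∠JDK = 77°
- ∠KDN = 136.81°
After 3 steps:
- ∠DGK = 105.22°
- ∠GDK = 44.78°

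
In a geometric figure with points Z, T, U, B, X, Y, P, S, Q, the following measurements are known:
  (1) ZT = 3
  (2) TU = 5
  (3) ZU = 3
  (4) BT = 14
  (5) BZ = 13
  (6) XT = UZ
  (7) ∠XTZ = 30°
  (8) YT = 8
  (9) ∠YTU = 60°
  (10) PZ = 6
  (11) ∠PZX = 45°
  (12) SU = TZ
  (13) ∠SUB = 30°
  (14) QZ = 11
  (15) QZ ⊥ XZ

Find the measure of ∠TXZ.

From the given relations: XT = UZ = 3.
Step 1: By the law of cosines on triangle XTZ: XZ² = 3² + 3² − 2·3·3·cos(30°) = 2.41, so XZ ≈ 1.55.
Step 2: By the inverse law of cosines on triangle TXZ: cos(∠TXZ) = (3² + 1.55² − 3²) / (2·3·1.55) = 2.41/9.32 = 0.2588, so ∠TXZ = 75°.

Therefore, the measure of angle ∠TXZ = 75°.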